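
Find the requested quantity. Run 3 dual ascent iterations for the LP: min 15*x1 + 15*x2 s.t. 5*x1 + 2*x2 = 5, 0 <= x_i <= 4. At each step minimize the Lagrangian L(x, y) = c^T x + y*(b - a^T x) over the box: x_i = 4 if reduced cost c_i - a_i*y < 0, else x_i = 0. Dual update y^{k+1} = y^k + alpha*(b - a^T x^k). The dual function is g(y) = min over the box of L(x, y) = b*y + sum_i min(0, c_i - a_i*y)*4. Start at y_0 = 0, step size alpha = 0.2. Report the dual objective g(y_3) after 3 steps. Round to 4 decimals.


Dual ascent for LP: min 15*x1 + 15*x2, 5*x1 + 2*x2 = 5, 0 <= x_i <= 4
Step 1: y^k = 0.0, reduced costs: (15.0, 15.0)
  x^k = (0.0, 0.0), subgradient = b - a^T x = 5.0
  y^{k+1} = 0.0 + 0.2*5.0 = 1.0
Step 2: y^k = 1.0, reduced costs: (10.0, 13.0)
  x^k = (0.0, 0.0), subgradient = b - a^T x = 5.0
  y^{k+1} = 1.0 + 0.2*5.0 = 2.0
Step 3: y^k = 2.0, reduced costs: (5.0, 11.0)
  x^k = (0.0, 0.0), subgradient = b - a^T x = 5.0
  y^{k+1} = 2.0 + 0.2*5.0 = 3.0
Dual objective at y_3 = 3.0: reduced costs (0.0, 9.0), box minimizer x = (0.0, 0.0)
g(y_3) = b*y + (c1 - a1*y)*x1 + (c2 - a2*y)*x2 = 5*3.0 + 0.0*0.0 + 9.0*0.0 = 15.0 + 0.0 + 0.0 = 15.0


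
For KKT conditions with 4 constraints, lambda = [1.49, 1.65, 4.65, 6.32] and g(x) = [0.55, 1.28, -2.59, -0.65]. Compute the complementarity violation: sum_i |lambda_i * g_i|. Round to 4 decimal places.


KKT complementary slackness check:
lambda_1 * g_1 = 1.49 * 0.55 = 0.8195
lambda_2 * g_2 = 1.65 * 1.28 = 2.112
lambda_3 * g_3 = 4.65 * -2.59 = -12.0435
lambda_4 * g_4 = 6.32 * -0.65 = -4.108
Total violation = 0.8195 + 2.112 + 12.0435 + 4.108 = 19.083


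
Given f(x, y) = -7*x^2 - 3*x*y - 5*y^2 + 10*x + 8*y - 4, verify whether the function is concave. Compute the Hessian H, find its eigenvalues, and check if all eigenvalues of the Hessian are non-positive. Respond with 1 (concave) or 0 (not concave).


The Hessian of f(x,y) = -7*x^2 - 3*x*y - 5*y^2 + 10*x + 8*y - 4 is:
H = [[-14, -3], [-3, -10]]
Trace = -14 - 10 = -24
Determinant = -14*-10 - (-3)^2 = 131
Discriminant = (-24)^2 - 4*131 = 52.0
Eigenvalues: lambda_1 = -15.6056, lambda_2 = -8.3944
The function is concave.

1


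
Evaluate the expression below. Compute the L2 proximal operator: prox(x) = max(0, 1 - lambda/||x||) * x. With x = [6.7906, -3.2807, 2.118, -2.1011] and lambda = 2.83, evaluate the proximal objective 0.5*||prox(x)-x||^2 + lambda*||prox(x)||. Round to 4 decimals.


Step 1: Compute ||x||.
||x|| = 8.1102
Step 2: Compute scaling factor.
scale = max(0, 1 - 2.83/8.1102) = 0.6511
Step 3: prox(x) = [4.4211, -2.1359, 1.3789, -1.3679]
||prox(x)|| = 5.2802
Step 4: Proximal objective.
0.5*||prox-x||^2 = 4.0045
lambda*||prox|| = 14.943
Total = 18.9475


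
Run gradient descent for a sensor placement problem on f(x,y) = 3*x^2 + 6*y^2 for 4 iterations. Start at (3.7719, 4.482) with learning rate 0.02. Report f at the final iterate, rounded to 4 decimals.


Gradient descent on f(x,y) = 3*x^2 + 6*y^2.
Starting point: (3.7719, 4.482), alpha = 0.02
Step 1: grad_x = 2*3*3.7719 = 22.6314, grad_y = 2*6*4.482 = 53.784
  x_1 = 3.7719 - 0.02*22.6314 = 3.3193
  y_1 = 4.482 - 0.02*53.784 = 3.4063
Step 2: grad_x = 2*3*3.3193 = 19.9156, grad_y = 2*6*3.4063 = 40.8758
  x_2 = 3.3193 - 0.02*19.9156 = 2.921
  y_2 = 3.4063 - 0.02*40.8758 = 2.5888
Step 3: grad_x = 2*3*2.921 = 17.5258, grad_y = 2*6*2.5888 = 31.0656
  x_3 = 2.921 - 0.02*17.5258 = 2.5704
  y_3 = 2.5888 - 0.02*31.0656 = 1.9675
Step 4: grad_x = 2*3*2.5704 = 15.4227, grad_y = 2*6*1.9675 = 23.6099
  x_4 = 2.5704 - 0.02*15.4227 = 2.262
  y_4 = 1.9675 - 0.02*23.6099 = 1.4953
f(2.262, 1.4953) = 3*2.262^2 + 6*1.4953^2 = 28.7652


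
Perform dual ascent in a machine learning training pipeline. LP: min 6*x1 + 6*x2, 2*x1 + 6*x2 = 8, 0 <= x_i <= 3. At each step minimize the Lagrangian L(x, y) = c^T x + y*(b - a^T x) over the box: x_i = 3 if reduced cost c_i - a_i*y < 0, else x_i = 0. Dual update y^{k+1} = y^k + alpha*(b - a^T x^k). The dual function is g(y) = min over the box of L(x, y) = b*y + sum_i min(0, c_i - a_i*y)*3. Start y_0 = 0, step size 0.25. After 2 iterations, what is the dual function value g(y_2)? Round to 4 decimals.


Dual ascent for LP: min 6*x1 + 6*x2, 2*x1 + 6*x2 = 8, 0 <= x_i <= 3
Step 1: y^k = 0.0, reduced costs: (6.0, 6.0)
  x^k = (0.0, 0.0), subgradient = b - a^T x = 8.0
  y^{k+1} = 0.0 + 0.25*8.0 = 2.0
Step 2: y^k = 2.0, reduced costs: (2.0, -6.0)
  x^k = (0.0, 3.0), subgradient = b - a^T x = -10.0
  y^{k+1} = 2.0 + 0.25*-10.0 = -0.5
Dual objective at y_2 = -0.5: reduced costs (7.0, 9.0), box minimizer x = (0.0, 0.0)
g(y_2) = b*y + (c1 - a1*y)*x1 + (c2 - a2*y)*x2 = 8*(-0.5) + 7.0*0.0 + 9.0*0.0 = -4.0 + 0.0 + 0.0 = -4.0


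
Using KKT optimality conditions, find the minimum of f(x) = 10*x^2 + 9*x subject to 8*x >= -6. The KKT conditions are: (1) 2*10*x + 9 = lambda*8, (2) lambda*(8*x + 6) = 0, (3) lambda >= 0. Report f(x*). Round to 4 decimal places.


Step 1: Try lambda = 0 (constraint inactive).
Stationarity: 2*10*x + 9 = 0
x* = -9/(2*10) = -0.45
Check constraint: 8*-0.45 = -3.6 >= -6 -- satisfied.
Step 2: Compute optimal value.
f(x*) = 10*(-0.45)^2 + 9*(-0.45) = -2.025


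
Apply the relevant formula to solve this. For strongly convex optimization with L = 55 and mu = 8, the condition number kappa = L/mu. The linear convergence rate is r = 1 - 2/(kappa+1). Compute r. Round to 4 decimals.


Step 1: Compute the condition number.
kappa = L/mu = 55/8 = 6.875
Step 2: Compute the convergence rate.
r = 1 - 2/(kappa + 1) = 1 - 2*mu/(L + mu) = (L - mu)/(L + mu) = 47/63 = 0.746


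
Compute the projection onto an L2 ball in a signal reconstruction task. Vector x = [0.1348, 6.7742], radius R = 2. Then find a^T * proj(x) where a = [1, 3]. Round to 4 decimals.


Step 1: Compute ||x|| (intermediates to 6 decimals).
||x|| = sqrt(0.1348^2 + 6.7742^2) = 6.775541
Step 2: Project.
Since ||x|| > R, scale = R/||x|| = 2/6.775541 = 0.295179, proj(x) = scale * x
proj(x) = [0.03979, 1.999602]
Step 3: Dot product.
a^T * proj(x) = 1*0.03979 + 3*1.999602 = 6.0386


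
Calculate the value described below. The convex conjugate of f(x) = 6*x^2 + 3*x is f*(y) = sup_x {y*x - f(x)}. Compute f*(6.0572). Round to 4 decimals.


f*(y) = sup_x {y*x - a*x^2 - b*x} = sup_x {(y-b)*x - a*x^2}
FOC: (y - b) - 2a*x = 0 => x* = (y - b)/(2a)
x* = (6.0572 - 3)/(2*6) = 0.2548
f*(6.0572) = (y-b)^2/(4a) = (6.0572 - 3)^2/(4*6)
= 9.3465/24 = 0.3894


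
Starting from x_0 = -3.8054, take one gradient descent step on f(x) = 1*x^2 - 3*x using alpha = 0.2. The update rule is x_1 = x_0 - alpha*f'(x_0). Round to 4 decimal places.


We compute the gradient at x_0 and apply the update.
f'(x) = 2*x - 3
f'(-3.8054) = 2*-3.8054 - 3 = -10.6108
x_1 = -3.8054 - 0.2*-10.6108 = -1.6832


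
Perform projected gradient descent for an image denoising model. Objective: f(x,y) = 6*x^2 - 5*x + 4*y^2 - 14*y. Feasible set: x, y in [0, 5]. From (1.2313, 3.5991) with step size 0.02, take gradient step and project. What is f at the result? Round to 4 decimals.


Step 1: Compute gradient at (1.2313, 3.5991).
grad_x = 2*6*1.2313 - 5 = 9.7756
grad_y = 2*4*3.5991 - 14 = 14.7928
Step 2: Gradient step.
x_raw = 1.2313 - 0.02*9.7756 = 1.0358
y_raw = 3.5991 - 0.02*14.7928 = 3.3032
Step 3: Project onto [0, 5].
x_proj = clip(1.0358) = 1.0358
y_proj = clip(3.3032) = 3.3032
Step 4: Evaluate f.
f(1.0358, 3.3032) = -1.3415


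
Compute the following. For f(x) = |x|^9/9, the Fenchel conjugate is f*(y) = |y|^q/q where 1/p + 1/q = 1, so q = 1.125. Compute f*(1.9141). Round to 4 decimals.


The conjugate exponent q satisfies 1/p + 1/q = 1.
p = 9, so q = 9/(9 - 1) = 1.125
|y|^q = 1.9141^1.125 = 2.0759
f*(1.9141) = 2.0759 / 1.125 = 1.8453


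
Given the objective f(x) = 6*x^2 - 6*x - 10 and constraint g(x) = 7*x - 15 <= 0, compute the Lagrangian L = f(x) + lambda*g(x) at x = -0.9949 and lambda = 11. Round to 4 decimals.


Step 1: Evaluate f(x).
f(-0.9949) = 6*(-0.9949)^2 - 6*(-0.9949) - 10 = 1.9084
Step 2: Evaluate g(x).
g(-0.9949) = 7*-0.9949 - 15 = -21.9643
Step 3: Compute Lagrangian.
L = 1.9084 + 11*-21.9643 = -239.6989


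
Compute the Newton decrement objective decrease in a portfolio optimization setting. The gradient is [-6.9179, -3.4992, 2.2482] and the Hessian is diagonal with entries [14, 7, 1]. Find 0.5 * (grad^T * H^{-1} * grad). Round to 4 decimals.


Step 1: H is diagonal, so H^(-1) * g = [-0.4941, -0.4999, 2.2482].
Step 2: g^T H^(-1) g = sum_i g_i^2 / H_ii
  = (-6.9179)^2/14 + (-3.4992)^2/7 + (2.2482)^2/1
  = 3.4184 + 1.7492 + 5.0544 = 10.222
Step 3: Objective decrease = 0.5 * g^T H^(-1) g = 5.111


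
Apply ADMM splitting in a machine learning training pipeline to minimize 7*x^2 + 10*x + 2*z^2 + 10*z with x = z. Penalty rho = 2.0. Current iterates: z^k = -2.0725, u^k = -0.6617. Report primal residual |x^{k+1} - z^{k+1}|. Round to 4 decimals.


ADMM iteration with rho = 2.0, z^k = -2.0725, u^k = -0.6617
Step 1: x-update.
Minimize 7*x^2 + 10*x + (2.0/2)*(x + 2.0725 - 0.6617)^2
FOC: (2*7 + 2.0)*x = -10 + 2.0*(-2.0725 + 0.6617)
x^{k+1} = -0.8014
Step 2: z-update.
Minimize 2*z^2 + 10*z + (2.0/2)*(-0.8014 - z - 0.6617)^2
FOC: (2*2 + 2.0)*z = -10 + 2.0*(-0.8014 - 0.6617)
z^{k+1} = -2.1544
Step 3: u-update.
u^{k+1} = -0.6617 - 0.8014 + 2.1544 = 0.6913
Step 4: Primal residual = |-0.8014 + 2.1544| = 1.353


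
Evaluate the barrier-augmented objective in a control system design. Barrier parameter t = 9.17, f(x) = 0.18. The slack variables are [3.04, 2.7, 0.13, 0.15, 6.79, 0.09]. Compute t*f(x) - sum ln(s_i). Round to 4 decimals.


Step 1: Compute log-barrier.
ln values: [1.1119, 0.9933, -2.0402, -1.8971, 1.9155, -2.4079]
phi = -(1.1119 + 0.9933 - 2.0402 - 1.8971 + 1.9155 - 2.4079) = 2.3247
Step 2: Compute augmented objective.
t*f(x) = 9.17*0.18 = 1.6506
Total = 1.6506 + 2.3247 = 3.9753


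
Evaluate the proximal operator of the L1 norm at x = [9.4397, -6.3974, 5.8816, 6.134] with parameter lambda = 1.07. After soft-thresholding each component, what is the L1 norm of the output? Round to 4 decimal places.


Soft-thresholding with lambda = 1.07:
prox(9.4397) = sign(9.4397)*max(|9.4397| - 1.07, 0) = 8.3697
prox(-6.3974) = sign(-6.3974)*max(|-6.3974| - 1.07, 0) = -5.3274
prox(5.8816) = sign(5.8816)*max(|5.8816| - 1.07, 0) = 4.8116
prox(6.134) = sign(6.134)*max(|6.134| - 1.07, 0) = 5.064
prox(x) = [8.3697, -5.3274, 4.8116, 5.064]
||prox(x)||_1 = 8.3697 + 5.3274 + 4.8116 + 5.064 = 23.5727


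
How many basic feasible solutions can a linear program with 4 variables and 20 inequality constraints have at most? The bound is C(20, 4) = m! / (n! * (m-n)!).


Each vertex corresponds to some choice of n active constraints out of m, so the number of vertices is at most C(m, n) = m! / (n!(m-n)!).
m = 20, n = 4
Numerator: 20 * 19 * 18 * 17
Denominator: 4! = 24
C(20, 4) = 4845


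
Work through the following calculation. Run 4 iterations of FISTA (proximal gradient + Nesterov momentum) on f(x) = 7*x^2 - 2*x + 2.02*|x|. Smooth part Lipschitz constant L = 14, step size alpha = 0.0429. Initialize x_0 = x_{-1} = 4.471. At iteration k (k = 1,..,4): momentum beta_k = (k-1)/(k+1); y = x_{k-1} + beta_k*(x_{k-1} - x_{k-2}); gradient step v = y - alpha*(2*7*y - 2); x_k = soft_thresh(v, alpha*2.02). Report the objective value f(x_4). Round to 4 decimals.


FISTA on f(x) = 7*x^2 - 2*x + 2.02*|x|
L = 14, alpha = 0.0429
Iteration 1: beta = 0.0, y = 4.471 + 0.0*(4.471 - 4.471) = 4.471
  grad(y) = 60.594, v = y - alpha*grad = 1.8715
  prox(v) = soft_thresh(1.8715, 0.0867) = 1.7849
Iteration 2: beta = 0.3333, y = 1.7849 + 0.3333*(1.7849 - 4.471) = 0.8895
  grad(y) = 10.4527, v = y - alpha*grad = 0.4411
  prox(v) = soft_thresh(0.4411, 0.0867) = 0.3544
Iteration 3: beta = 0.5, y = 0.3544 + 0.5*(0.3544 - 1.7849) = -0.3608
  grad(y) = -7.0516, v = y - alpha*grad = -0.0583
  prox(v) = soft_thresh(-0.0583, 0.0867) = 0.0
Iteration 4: beta = 0.6, y = 0.0 + 0.6*(0.0 - 0.3544) = -0.2126
  grad(y) = -4.977, v = y - alpha*grad = 0.0009
  prox(v) = soft_thresh(0.0009, 0.0867) = 0.0
f(x_4) = 7*0.0^2 - 2*0.0 + 2.02*|0.0| = 0.0


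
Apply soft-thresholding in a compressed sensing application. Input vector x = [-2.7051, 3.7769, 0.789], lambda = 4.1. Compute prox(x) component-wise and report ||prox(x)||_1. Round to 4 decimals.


Soft-thresholding with lambda = 4.1:
prox(-2.7051) = sign(-2.7051)*max(|-2.7051| - 4.1, 0) = 0.0
prox(3.7769) = sign(3.7769)*max(|3.7769| - 4.1, 0) = 0.0
prox(0.789) = sign(0.789)*max(|0.789| - 4.1, 0) = 0.0
prox(x) = [0.0, 0.0, 0.0]
||prox(x)||_1 = 0.0 + 0.0 + 0.0 = 0.0


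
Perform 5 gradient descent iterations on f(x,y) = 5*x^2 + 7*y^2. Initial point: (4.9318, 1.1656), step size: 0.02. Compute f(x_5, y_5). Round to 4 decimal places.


Gradient descent on f(x,y) = 5*x^2 + 7*y^2.
Starting point: (4.9318, 1.1656), alpha = 0.02
Step 1: grad_x = 2*5*4.9318 = 49.318, grad_y = 2*7*1.1656 = 16.3184
  x_1 = 4.9318 - 0.02*49.318 = 3.9454
  y_1 = 1.1656 - 0.02*16.3184 = 0.8392
Step 2: grad_x = 2*5*3.9454 = 39.4544, grad_y = 2*7*0.8392 = 11.7492
  x_2 = 3.9454 - 0.02*39.4544 = 3.1564
  y_2 = 0.8392 - 0.02*11.7492 = 0.6042
Step 3: grad_x = 2*5*3.1564 = 31.5635, grad_y = 2*7*0.6042 = 8.4595
  x_3 = 3.1564 - 0.02*31.5635 = 2.5251
  y_3 = 0.6042 - 0.02*8.4595 = 0.4351
Step 4: grad_x = 2*5*2.5251 = 25.2508, grad_y = 2*7*0.4351 = 6.0908
  x_4 = 2.5251 - 0.02*25.2508 = 2.0201
  y_4 = 0.4351 - 0.02*6.0908 = 0.3132
Step 5: grad_x = 2*5*2.0201 = 20.2007, grad_y = 2*7*0.3132 = 4.3854
  x_5 = 2.0201 - 0.02*20.2007 = 1.6161
  y_5 = 0.3132 - 0.02*4.3854 = 0.2255
f(1.6161, 0.2255) = 5*1.6161^2 + 7*0.2255^2 = 13.4142


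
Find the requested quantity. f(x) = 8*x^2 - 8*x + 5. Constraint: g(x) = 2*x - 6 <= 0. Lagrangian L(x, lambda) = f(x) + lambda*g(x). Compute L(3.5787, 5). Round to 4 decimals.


Step 1: Evaluate f(x).
f(3.5787) = 8*3.5787^2 - 8*3.5787 + 5 = 78.8271
Step 2: Evaluate g(x).
g(3.5787) = 2*3.5787 - 6 = 1.1574
Step 3: Compute Lagrangian.
L = 78.8271 + 5*1.1574 = 84.6141


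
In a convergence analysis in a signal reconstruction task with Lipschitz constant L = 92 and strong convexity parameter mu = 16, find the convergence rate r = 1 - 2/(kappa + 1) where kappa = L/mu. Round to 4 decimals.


Step 1: Compute the condition number.
kappa = L/mu = 92/16 = 5.75
Step 2: Compute the convergence rate.
r = 1 - 2/(kappa + 1) = 1 - 2*mu/(L + mu) = (L - mu)/(L + mu) = 76/108 = 0.7037


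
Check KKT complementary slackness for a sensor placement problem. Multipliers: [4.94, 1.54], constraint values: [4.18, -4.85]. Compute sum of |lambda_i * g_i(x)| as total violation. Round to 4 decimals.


KKT complementary slackness check:
lambda_1 * g_1 = 4.94 * 4.18 = 20.6492
lambda_2 * g_2 = 1.54 * -4.85 = -7.469
Total violation = 20.6492 + 7.469 = 28.1182


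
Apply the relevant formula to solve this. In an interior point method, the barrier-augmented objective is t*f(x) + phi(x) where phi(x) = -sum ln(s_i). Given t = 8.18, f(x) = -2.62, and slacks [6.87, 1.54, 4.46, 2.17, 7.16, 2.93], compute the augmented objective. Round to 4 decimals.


Step 1: Compute log-barrier.
ln values: [1.9272, 0.4318, 1.4951, 0.7747, 1.9685, 1.075]
phi = -(1.9272 + 0.4318 + 1.4951 + 0.7747 + 1.9685 + 1.075) = -7.6723
Step 2: Compute augmented objective.
t*f(x) = 8.18*-2.62 = -21.4316
Total = -21.4316 - 7.6723 = -29.1039


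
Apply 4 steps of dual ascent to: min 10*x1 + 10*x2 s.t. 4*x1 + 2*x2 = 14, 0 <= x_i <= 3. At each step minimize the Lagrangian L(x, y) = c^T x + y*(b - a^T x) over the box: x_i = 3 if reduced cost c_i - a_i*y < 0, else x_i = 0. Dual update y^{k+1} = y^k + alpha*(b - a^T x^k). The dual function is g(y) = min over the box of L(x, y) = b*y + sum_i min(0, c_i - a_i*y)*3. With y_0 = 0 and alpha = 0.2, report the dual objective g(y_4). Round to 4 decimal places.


Dual ascent for LP: min 10*x1 + 10*x2, 4*x1 + 2*x2 = 14, 0 <= x_i <= 3
Step 1: y^k = 0.0, reduced costs: (10.0, 10.0)
  x^k = (0.0, 0.0), subgradient = b - a^T x = 14.0
  y^{k+1} = 0.0 + 0.2*14.0 = 2.8
Step 2: y^k = 2.8, reduced costs: (-1.2, 4.4)
  x^k = (3.0, 0.0), subgradient = b - a^T x = 2.0
  y^{k+1} = 2.8 + 0.2*2.0 = 3.2
Step 3: y^k = 3.2, reduced costs: (-2.8, 3.6)
  x^k = (3.0, 0.0), subgradient = b - a^T x = 2.0
  y^{k+1} = 3.2 + 0.2*2.0 = 3.6
Step 4: y^k = 3.6, reduced costs: (-4.4, 2.8)
  x^k = (3.0, 0.0), subgradient = b - a^T x = 2.0
  y^{k+1} = 3.6 + 0.2*2.0 = 4.0
Dual objective at y_4 = 4.0: reduced costs (-6.0, 2.0), box minimizer x = (3.0, 0.0)
g(y_4) = b*y + (c1 - a1*y)*x1 + (c2 - a2*y)*x2 = 14*4.0 + (-6.0)*3.0 + 2.0*0.0 = 56.0 - 18.0 + 0.0 = 38.0


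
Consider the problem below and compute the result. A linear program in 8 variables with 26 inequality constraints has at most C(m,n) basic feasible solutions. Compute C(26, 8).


Each vertex corresponds to some choice of n active constraints out of m, so the number of vertices is at most C(m, n) = m! / (n!(m-n)!).
m = 26, n = 8
Numerator: 26 * 25 * 24 * 23 * 22 * 21 * 20 * 19
Denominator: 8! = 40320
C(26, 8) = 1562275


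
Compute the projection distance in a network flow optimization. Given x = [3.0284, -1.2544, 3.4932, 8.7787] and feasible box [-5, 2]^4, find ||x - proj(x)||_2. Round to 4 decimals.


Project each component onto [-5, 2].
clip(3.0284) = 2.0, clip(-1.2544) = -1.2544, clip(3.4932) = 2.0, clip(8.7787) = 2.0
Projection = [2.0, -1.2544, 2.0, 2.0]
Squared diffs: [1.0576, 0.0, 2.2296, 45.9508]
Distance = sqrt(49.238) = 7.017


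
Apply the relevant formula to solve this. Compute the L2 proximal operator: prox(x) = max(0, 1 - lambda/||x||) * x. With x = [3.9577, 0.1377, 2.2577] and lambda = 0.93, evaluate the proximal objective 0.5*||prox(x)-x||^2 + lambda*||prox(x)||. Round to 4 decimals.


Step 1: Compute ||x||.
||x|| = 4.5585
Step 2: Compute scaling factor.
scale = max(0, 1 - 0.93/4.5585) = 0.796
Step 3: prox(x) = [3.1503, 0.1096, 1.7971]
||prox(x)|| = 3.6285
Step 4: Proximal objective.
0.5*||prox-x||^2 = 0.4325
lambda*||prox|| = 3.3745
Total = 3.8069


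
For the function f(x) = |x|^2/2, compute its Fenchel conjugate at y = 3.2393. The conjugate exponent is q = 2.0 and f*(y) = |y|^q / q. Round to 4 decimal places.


The conjugate exponent q satisfies 1/p + 1/q = 1.
p = 2, so q = 2/(2 - 1) = 2.0
|y|^q = 3.2393^2.0 = 10.4931
f*(3.2393) = 10.4931 / 2.0 = 5.2465


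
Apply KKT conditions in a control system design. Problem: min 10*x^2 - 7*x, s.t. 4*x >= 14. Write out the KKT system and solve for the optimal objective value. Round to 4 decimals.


Step 1: Try lambda = 0 (constraint inactive).
x_unc = 7/(2*10) = 0.35
Check: 4*0.35 = 1.4 < 14 -- violated!
Step 2: Constraint must be active: 4*x = 14
x* = 14/4 = 3.5
lambda = (2*10*3.5 - 7)/4 = 15.75
Step 3: Compute optimal value.
f(x*) = 10*3.5^2 - 7*3.5 = 98.0


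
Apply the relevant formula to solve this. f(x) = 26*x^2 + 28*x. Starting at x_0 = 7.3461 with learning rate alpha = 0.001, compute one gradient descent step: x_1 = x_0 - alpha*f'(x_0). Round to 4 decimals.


We compute the gradient at x_0 and apply the update.
f'(x) = 52*x + 28
f'(7.3461) = 52*7.3461 + 28 = 409.9972
x_1 = 7.3461 - 0.001*409.9972 = 6.9361


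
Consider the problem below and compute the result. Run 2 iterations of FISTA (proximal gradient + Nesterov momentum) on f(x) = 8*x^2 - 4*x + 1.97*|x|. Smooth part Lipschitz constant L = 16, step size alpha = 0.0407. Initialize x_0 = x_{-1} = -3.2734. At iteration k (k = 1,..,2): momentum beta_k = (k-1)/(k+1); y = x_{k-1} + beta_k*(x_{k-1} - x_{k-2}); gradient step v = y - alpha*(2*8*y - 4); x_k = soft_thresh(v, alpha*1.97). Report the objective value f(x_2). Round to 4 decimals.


FISTA on f(x) = 8*x^2 - 4*x + 1.97*|x|
L = 16, alpha = 0.0407
Iteration 1: beta = 0.0, y = -3.2734 + 0.0*(-3.2734 + 3.2734) = -3.2734
  grad(y) = -56.3744, v = y - alpha*grad = -0.979
  prox(v) = soft_thresh(-0.979, 0.0802) = -0.8988
Iteration 2: beta = 0.3333, y = -0.8988 + 0.3333*(-0.8988 + 3.2734) = -0.1072
  grad(y) = -5.7159, v = y - alpha*grad = 0.1254
  prox(v) = soft_thresh(0.1254, 0.0802) = 0.0452
f(x_2) = 8*0.0452^2 - 4*0.0452 + 1.97*|0.0452| = -0.0754


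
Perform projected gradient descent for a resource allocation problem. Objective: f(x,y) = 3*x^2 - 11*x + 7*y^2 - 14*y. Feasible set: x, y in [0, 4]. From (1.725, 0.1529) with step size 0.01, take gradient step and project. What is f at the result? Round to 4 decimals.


Step 1: Compute gradient at (1.725, 0.1529).
grad_x = 2*3*1.725 - 11 = -0.65
grad_y = 2*7*0.1529 - 14 = -11.8594
Step 2: Gradient step.
x_raw = 1.725 - 0.01*-0.65 = 1.7315
y_raw = 0.1529 - 0.01*-11.8594 = 0.2715
Step 3: Project onto [0, 4].
x_proj = clip(1.7315) = 1.7315
y_proj = clip(0.2715) = 0.2715
Step 4: Evaluate f.
f(1.7315, 0.2715) = -13.3372


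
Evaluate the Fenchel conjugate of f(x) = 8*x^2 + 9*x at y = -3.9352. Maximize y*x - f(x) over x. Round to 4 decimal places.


f*(y) = sup_x {y*x - a*x^2 - b*x} = sup_x {(y-b)*x - a*x^2}
FOC: (y - b) - 2a*x = 0 => x* = (y - b)/(2a)
x* = (-3.9352 - 9)/(2*8) = -0.8085
f*(-3.9352) = (y-b)^2/(4a) = (-3.9352 - 9)^2/(4*8)
= 167.3194/32 = 5.2287


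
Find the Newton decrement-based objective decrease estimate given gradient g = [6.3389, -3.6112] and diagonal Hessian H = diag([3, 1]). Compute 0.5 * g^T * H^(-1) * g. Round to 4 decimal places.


Step 1: H is diagonal, so H^(-1) * g = [2.113, -3.6112].
Step 2: g^T H^(-1) g = sum_i g_i^2 / H_ii
  = (6.3389)^2/3 + (-3.6112)^2/1
  = 13.3939 + 13.0408 = 26.4346
Step 3: Objective decrease = 0.5 * g^T H^(-1) g = 13.2173


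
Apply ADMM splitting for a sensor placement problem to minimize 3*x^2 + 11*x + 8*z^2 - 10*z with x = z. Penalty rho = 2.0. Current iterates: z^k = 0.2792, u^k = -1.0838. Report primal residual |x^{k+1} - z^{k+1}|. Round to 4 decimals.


ADMM iteration with rho = 2.0, z^k = 0.2792, u^k = -1.0838
Step 1: x-update.
Minimize 3*x^2 + 11*x + (2.0/2)*(x - 0.2792 - 1.0838)^2
FOC: (2*3 + 2.0)*x = -11 + 2.0*(0.2792 + 1.0838)
x^{k+1} = -1.0343
Step 2: z-update.
Minimize 8*z^2 - 10*z + (2.0/2)*(-1.0343 - z - 1.0838)^2
FOC: (2*8 + 2.0)*z = 10 + 2.0*(-1.0343 - 1.0838)
z^{k+1} = 0.3202
Step 3: u-update.
u^{k+1} = -1.0838 - 1.0343 - 0.3202 = -2.4383
Step 4: Primal residual = |-1.0343 - 0.3202| = 1.3545


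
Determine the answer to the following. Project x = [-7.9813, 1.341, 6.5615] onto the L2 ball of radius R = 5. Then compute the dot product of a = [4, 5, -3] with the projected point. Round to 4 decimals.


Step 1: Compute ||x|| (intermediates to 6 decimals).
||x|| = sqrt((-7.9813)^2 + 1.341^2 + 6.5615^2) = 10.418863
Step 2: Project.
Since ||x|| > R, scale = R/||x|| = 5/10.418863 = 0.479899, proj(x) = scale * x
proj(x) = [-3.830218, 0.643545, 3.148857]
Step 3: Dot product.
a^T * proj(x) = 4*(-3.830218) + 5*0.643545 - 3*3.148857 = -21.5497


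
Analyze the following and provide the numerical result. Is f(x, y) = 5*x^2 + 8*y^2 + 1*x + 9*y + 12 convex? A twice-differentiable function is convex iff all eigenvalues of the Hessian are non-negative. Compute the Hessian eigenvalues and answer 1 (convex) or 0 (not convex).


The Hessian of f(x,y) = 5*x^2 + 8*y^2 + 1*x + 9*y + 12 is:
H = [[10, 0], [0, 16]]
Trace = 10 + 16 = 26
Determinant = 10*16 - (0)^2 = 160
Discriminant = (26)^2 - 4*160 = 36.0
Eigenvalues: lambda_1 = 10.0, lambda_2 = 16.0
The function is convex.

1


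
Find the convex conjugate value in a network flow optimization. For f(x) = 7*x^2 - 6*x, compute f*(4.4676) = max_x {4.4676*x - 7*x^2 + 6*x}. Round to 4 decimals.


f*(y) = sup_x {y*x - a*x^2 - b*x} = sup_x {(y-b)*x - a*x^2}
FOC: (y - b) - 2a*x = 0 => x* = (y - b)/(2a)
x* = (4.4676 + 6)/(2*7) = 0.7477
f*(4.4676) = (y-b)^2/(4a) = (4.4676 + 6)^2/(4*7)
= 109.5706/28 = 3.9132


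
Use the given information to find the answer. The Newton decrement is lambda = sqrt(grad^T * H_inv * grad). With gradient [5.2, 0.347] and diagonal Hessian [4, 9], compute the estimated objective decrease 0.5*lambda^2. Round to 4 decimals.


Step 1: H is diagonal, so H^(-1) * g = [1.3, 0.0386].
Step 2: g^T H^(-1) g = sum_i g_i^2 / H_ii
  = (5.2)^2/4 + (0.347)^2/9
  = 6.76 + 0.0134 = 6.7734
Step 3: Objective decrease = 0.5 * g^T H^(-1) g = 3.3867


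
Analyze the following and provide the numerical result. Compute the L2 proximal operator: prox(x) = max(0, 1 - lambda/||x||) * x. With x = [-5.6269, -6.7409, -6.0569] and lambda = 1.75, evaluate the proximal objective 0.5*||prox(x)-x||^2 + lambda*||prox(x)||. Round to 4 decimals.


Step 1: Compute ||x||.
||x|| = 10.6671
Step 2: Compute scaling factor.
scale = max(0, 1 - 1.75/10.6671) = 0.8359
Step 3: prox(x) = [-4.7038, -5.635, -5.0632]
||prox(x)|| = 8.9171
Step 4: Proximal objective.
0.5*||prox-x||^2 = 1.5313
lambda*||prox|| = 15.6049
Total = 17.1362


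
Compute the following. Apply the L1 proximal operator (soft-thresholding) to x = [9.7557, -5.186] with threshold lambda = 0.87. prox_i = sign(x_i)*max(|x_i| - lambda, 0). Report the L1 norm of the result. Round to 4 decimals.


Soft-thresholding with lambda = 0.87:
prox(9.7557) = sign(9.7557)*max(|9.7557| - 0.87, 0) = 8.8857
prox(-5.186) = sign(-5.186)*max(|-5.186| - 0.87, 0) = -4.316
prox(x) = [8.8857, -4.316]
||prox(x)||_1 = 8.8857 + 4.316 = 13.2017


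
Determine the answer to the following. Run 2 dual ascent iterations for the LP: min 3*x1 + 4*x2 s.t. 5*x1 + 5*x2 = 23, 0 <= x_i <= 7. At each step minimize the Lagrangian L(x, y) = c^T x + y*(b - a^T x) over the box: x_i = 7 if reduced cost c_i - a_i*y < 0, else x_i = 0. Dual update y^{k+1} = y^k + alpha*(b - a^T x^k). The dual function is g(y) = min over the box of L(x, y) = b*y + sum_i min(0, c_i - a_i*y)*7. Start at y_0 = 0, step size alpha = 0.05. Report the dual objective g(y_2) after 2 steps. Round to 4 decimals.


Dual ascent for LP: min 3*x1 + 4*x2, 5*x1 + 5*x2 = 23, 0 <= x_i <= 7
Step 1: y^k = 0.0, reduced costs: (3.0, 4.0)
  x^k = (0.0, 0.0), subgradient = b - a^T x = 23.0
  y^{k+1} = 0.0 + 0.05*23.0 = 1.15
Step 2: y^k = 1.15, reduced costs: (-2.75, -1.75)
  x^k = (7.0, 7.0), subgradient = b - a^T x = -47.0
  y^{k+1} = 1.15 + 0.05*-47.0 = -1.2
Dual objective at y_2 = -1.2: reduced costs (9.0, 10.0), box minimizer x = (0.0, 0.0)
g(y_2) = b*y + (c1 - a1*y)*x1 + (c2 - a2*y)*x2 = 23*(-1.2) + 9.0*0.0 + 10.0*0.0 = -27.6 + 0.0 + 0.0 = -27.6


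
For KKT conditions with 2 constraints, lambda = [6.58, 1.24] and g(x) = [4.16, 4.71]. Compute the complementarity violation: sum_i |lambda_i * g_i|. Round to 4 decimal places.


KKT complementary slackness check:
lambda_1 * g_1 = 6.58 * 4.16 = 27.3728
lambda_2 * g_2 = 1.24 * 4.71 = 5.8404
Total violation = 27.3728 + 5.8404 = 33.2132


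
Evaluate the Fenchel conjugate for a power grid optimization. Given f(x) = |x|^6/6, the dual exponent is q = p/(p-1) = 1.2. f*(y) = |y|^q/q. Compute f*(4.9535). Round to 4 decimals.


The conjugate exponent q satisfies 1/p + 1/q = 1.
p = 6, so q = 6/(6 - 1) = 1.2
|y|^q = 4.9535^1.2 = 6.8217
f*(4.9535) = 6.8217 / 1.2 = 5.6848


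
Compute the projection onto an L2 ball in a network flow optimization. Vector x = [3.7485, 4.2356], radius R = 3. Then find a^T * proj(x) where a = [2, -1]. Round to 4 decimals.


Step 1: Compute ||x|| (intermediates to 6 decimals).
||x|| = sqrt(3.7485^2 + 4.2356^2) = 5.656108
Step 2: Project.
Since ||x|| > R, scale = R/||x|| = 3/5.656108 = 0.5304, proj(x) = scale * x
proj(x) = [1.988204, 2.246562]
Step 3: Dot product.
a^T * proj(x) = 2*1.988204 - 1*2.246562 = 1.7298


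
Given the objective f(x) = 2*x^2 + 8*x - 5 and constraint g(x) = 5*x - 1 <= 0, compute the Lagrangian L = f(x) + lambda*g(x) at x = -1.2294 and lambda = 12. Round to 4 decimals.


Step 1: Evaluate f(x).
f(-1.2294) = 2*(-1.2294)^2 + 8*(-1.2294) - 5 = -11.8124
Step 2: Evaluate g(x).
g(-1.2294) = 5*-1.2294 - 1 = -7.147
Step 3: Compute Lagrangian.
L = -11.8124 + 12*-7.147 = -97.5764


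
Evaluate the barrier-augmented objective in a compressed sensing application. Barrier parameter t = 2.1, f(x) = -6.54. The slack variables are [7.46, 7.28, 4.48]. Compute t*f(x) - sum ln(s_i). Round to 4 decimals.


Step 1: Compute log-barrier.
ln values: [2.0096, 1.9851, 1.4996]
phi = -(2.0096 + 1.9851 + 1.4996) = -5.4943
Step 2: Compute augmented objective.
t*f(x) = 2.1*-6.54 = -13.734
Total = -13.734 - 5.4943 = -19.2283


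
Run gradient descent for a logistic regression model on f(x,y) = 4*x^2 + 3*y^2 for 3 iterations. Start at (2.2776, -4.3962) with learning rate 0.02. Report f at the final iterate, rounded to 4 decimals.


Gradient descent on f(x,y) = 4*x^2 + 3*y^2.
Starting point: (2.2776, -4.3962), alpha = 0.02
Step 1: grad_x = 2*4*2.2776 = 18.2208, grad_y = 2*3*-4.3962 = -26.3772
  x_1 = 2.2776 - 0.02*18.2208 = 1.9132
  y_1 = -4.3962 - 0.02*-26.3772 = -3.8687
Step 2: grad_x = 2*4*1.9132 = 15.3055, grad_y = 2*3*-3.8687 = -23.2119
  x_2 = 1.9132 - 0.02*15.3055 = 1.6071
  y_2 = -3.8687 - 0.02*-23.2119 = -3.4044
Step 3: grad_x = 2*4*1.6071 = 12.8566, grad_y = 2*3*-3.4044 = -20.4265
  x_3 = 1.6071 - 0.02*12.8566 = 1.3499
  y_3 = -3.4044 - 0.02*-20.4265 = -2.9959
f(1.3499, -2.9959) = 4*1.3499^2 + 3*(-2.9959)^2 = 34.2154


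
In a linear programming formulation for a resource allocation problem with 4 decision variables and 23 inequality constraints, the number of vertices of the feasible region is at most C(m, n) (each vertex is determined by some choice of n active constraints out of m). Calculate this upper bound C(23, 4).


Each vertex corresponds to some choice of n active constraints out of m, so the number of vertices is at most C(m, n) = m! / (n!(m-n)!).
m = 23, n = 4
Numerator: 23 * 22 * 21 * 20
Denominator: 4! = 24
C(23, 4) = 8855


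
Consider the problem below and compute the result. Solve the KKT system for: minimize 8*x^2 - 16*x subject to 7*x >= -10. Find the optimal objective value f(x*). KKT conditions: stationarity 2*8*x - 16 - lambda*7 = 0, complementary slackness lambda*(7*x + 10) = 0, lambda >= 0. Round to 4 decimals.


Step 1: Try lambda = 0 (constraint inactive).
Stationarity: 2*8*x - 16 = 0
x* = 16/(2*8) = 1.0
Check constraint: 7*1.0 = 7.0 >= -10 -- satisfied.
Step 2: Compute optimal value.
f(x*) = 8*1.0^2 - 16*1.0 = -8.0


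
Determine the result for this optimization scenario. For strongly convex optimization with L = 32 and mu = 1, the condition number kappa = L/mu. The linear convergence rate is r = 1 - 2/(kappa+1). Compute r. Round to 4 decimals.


Step 1: Compute the condition number.
kappa = L/mu = 32/1 = 32.0
Step 2: Compute the convergence rate.
r = 1 - 2/(kappa + 1) = 1 - 2*mu/(L + mu) = (L - mu)/(L + mu) = 31/33 = 0.9394


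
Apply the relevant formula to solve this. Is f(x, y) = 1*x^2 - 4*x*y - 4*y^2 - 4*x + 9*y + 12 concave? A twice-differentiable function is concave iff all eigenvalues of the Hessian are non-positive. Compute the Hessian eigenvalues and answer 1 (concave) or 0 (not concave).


The Hessian of f(x,y) = 1*x^2 - 4*x*y - 4*y^2 - 4*x + 9*y + 12 is:
H = [[2, -4], [-4, -8]]
Trace = 2 - 8 = -6
Determinant = 2*-8 - (-4)^2 = -32
Discriminant = (-6)^2 - 4*-32 = 164.0
Eigenvalues: lambda_1 = -9.4031, lambda_2 = 3.4031
The function is not concave.

0


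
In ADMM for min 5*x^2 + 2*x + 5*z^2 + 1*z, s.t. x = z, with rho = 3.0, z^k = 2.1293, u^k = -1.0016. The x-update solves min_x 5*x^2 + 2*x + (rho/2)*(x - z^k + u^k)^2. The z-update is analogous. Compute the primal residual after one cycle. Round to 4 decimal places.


ADMM iteration with rho = 3.0, z^k = 2.1293, u^k = -1.0016
Step 1: x-update.
Minimize 5*x^2 + 2*x + (3.0/2)*(x - 2.1293 - 1.0016)^2
FOC: (2*5 + 3.0)*x = -2 + 3.0*(2.1293 + 1.0016)
x^{k+1} = 0.5687
Step 2: z-update.
Minimize 5*z^2 + 1*z + (3.0/2)*(0.5687 - z - 1.0016)^2
FOC: (2*5 + 3.0)*z = -1 + 3.0*(0.5687 - 1.0016)
z^{k+1} = -0.1768
Step 3: u-update.
u^{k+1} = -1.0016 + 0.5687 + 0.1768 = -0.2561
Step 4: Primal residual = |0.5687 + 0.1768| = 0.7455


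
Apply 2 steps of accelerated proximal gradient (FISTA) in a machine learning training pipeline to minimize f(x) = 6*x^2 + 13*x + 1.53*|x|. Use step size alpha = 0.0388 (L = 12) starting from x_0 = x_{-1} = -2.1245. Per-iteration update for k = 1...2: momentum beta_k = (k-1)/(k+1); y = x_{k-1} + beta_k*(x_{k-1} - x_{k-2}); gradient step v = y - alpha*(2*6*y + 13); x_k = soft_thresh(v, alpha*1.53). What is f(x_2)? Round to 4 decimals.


FISTA on f(x) = 6*x^2 + 13*x + 1.53*|x|
L = 12, alpha = 0.0388
Iteration 1: beta = 0.0, y = -2.1245 + 0.0*(-2.1245 + 2.1245) = -2.1245
  grad(y) = -12.494, v = y - alpha*grad = -1.6397
  prox(v) = soft_thresh(-1.6397, 0.0594) = -1.5804
Iteration 2: beta = 0.3333, y = -1.5804 + 0.3333*(-1.5804 + 2.1245) = -1.399
  grad(y) = -3.7879, v = y - alpha*grad = -1.252
  prox(v) = soft_thresh(-1.252, 0.0594) = -1.1927
f(x_2) = 6*(-1.1927)^2 + 13*(-1.1927) + 1.53*|-1.1927| = -5.1452


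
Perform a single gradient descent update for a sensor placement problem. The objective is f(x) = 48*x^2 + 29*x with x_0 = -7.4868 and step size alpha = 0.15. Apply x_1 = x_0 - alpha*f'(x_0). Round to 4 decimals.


We compute the gradient at x_0 and apply the update.
f'(x) = 96*x + 29
f'(-7.4868) = 96*-7.4868 + 29 = -689.7328
x_1 = -7.4868 - 0.15*-689.7328 = 95.9731


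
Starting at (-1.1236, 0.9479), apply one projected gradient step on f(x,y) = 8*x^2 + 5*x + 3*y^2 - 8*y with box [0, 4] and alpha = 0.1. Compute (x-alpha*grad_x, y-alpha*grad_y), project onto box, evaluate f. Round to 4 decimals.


Step 1: Compute gradient at (-1.1236, 0.9479).
grad_x = 2*8*-1.1236 + 5 = -12.9776
grad_y = 2*3*0.9479 - 8 = -2.3126
Step 2: Gradient step.
x_raw = -1.1236 - 0.1*-12.9776 = 0.1742
y_raw = 0.9479 - 0.1*-2.3126 = 1.1792
Step 3: Project onto [0, 4].
x_proj = clip(0.1742) = 0.1742
y_proj = clip(1.1792) = 1.1792
Step 4: Evaluate f.
f(0.1742, 1.1792) = -4.1486


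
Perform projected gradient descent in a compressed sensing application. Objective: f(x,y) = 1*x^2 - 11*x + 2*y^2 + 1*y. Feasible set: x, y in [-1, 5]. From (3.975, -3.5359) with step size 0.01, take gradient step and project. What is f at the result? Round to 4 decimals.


Step 1: Compute gradient at (3.975, -3.5359).
grad_x = 2*1*3.975 - 11 = -3.05
grad_y = 2*2*-3.5359 + 1 = -13.1436
Step 2: Gradient step.
x_raw = 3.975 - 0.01*-3.05 = 4.0055
y_raw = -3.5359 - 0.01*-13.1436 = -3.4045
Step 3: Project onto [-1, 5].
x_proj = clip(4.0055) = 4.0055
y_proj = clip(-3.4045) = -1.0
Step 4: Evaluate f.
f(4.0055, -1.0) = -27.0165


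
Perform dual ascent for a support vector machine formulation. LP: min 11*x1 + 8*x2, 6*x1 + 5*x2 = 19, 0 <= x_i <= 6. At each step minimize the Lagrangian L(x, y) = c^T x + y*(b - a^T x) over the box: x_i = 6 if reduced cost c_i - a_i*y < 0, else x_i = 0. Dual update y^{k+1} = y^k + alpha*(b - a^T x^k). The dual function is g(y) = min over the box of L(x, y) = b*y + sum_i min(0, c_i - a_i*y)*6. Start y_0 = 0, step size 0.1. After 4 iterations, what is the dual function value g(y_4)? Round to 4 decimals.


Dual ascent for LP: min 11*x1 + 8*x2, 6*x1 + 5*x2 = 19, 0 <= x_i <= 6
Step 1: y^k = 0.0, reduced costs: (11.0, 8.0)
  x^k = (0.0, 0.0), subgradient = b - a^T x = 19.0
  y^{k+1} = 0.0 + 0.1*19.0 = 1.9
Step 2: y^k = 1.9, reduced costs: (-0.4, -1.5)
  x^k = (6.0, 6.0), subgradient = b - a^T x = -47.0
  y^{k+1} = 1.9 + 0.1*-47.0 = -2.8
Step 3: y^k = -2.8, reduced costs: (27.8, 22.0)
  x^k = (0.0, 0.0), subgradient = b - a^T x = 19.0
  y^{k+1} = -2.8 + 0.1*19.0 = -0.9
Step 4: y^k = -0.9, reduced costs: (16.4, 12.5)
  x^k = (0.0, 0.0), subgradient = b - a^T x = 19.0
  y^{k+1} = -0.9 + 0.1*19.0 = 1.0
Dual objective at y_4 = 1.0: reduced costs (5.0, 3.0), box minimizer x = (0.0, 0.0)
g(y_4) = b*y + (c1 - a1*y)*x1 + (c2 - a2*y)*x2 = 19*1.0 + 5.0*0.0 + 3.0*0.0 = 19.0 + 0.0 + 0.0 = 19.0


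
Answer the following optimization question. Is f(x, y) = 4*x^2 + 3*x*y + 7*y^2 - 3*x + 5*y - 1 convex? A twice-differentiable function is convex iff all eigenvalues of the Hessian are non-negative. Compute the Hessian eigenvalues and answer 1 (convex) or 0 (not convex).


The Hessian of f(x,y) = 4*x^2 + 3*x*y + 7*y^2 - 3*x + 5*y - 1 is:
H = [[8, 3], [3, 14]]
Trace = 8 + 14 = 22
Determinant = 8*14 - (3)^2 = 103
Discriminant = (22)^2 - 4*103 = 72.0
Eigenvalues: lambda_1 = 6.7574, lambda_2 = 15.2426
The function is convex.

1


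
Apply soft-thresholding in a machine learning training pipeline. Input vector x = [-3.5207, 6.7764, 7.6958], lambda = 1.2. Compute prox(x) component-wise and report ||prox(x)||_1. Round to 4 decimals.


Soft-thresholding with lambda = 1.2:
prox(-3.5207) = sign(-3.5207)*max(|-3.5207| - 1.2, 0) = -2.3207
prox(6.7764) = sign(6.7764)*max(|6.7764| - 1.2, 0) = 5.5764
prox(7.6958) = sign(7.6958)*max(|7.6958| - 1.2, 0) = 6.4958
prox(x) = [-2.3207, 5.5764, 6.4958]
||prox(x)||_1 = 2.3207 + 5.5764 + 6.4958 = 14.3929


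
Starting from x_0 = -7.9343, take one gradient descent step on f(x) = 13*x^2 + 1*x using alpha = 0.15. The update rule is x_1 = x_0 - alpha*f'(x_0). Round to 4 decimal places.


We compute the gradient at x_0 and apply the update.
f'(x) = 26*x + 1
f'(-7.9343) = 26*-7.9343 + 1 = -205.2918
x_1 = -7.9343 - 0.15*-205.2918 = 22.8595


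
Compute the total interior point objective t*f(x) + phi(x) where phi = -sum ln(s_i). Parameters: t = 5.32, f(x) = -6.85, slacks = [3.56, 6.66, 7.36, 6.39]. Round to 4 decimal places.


Step 1: Compute log-barrier.
ln values: [1.2698, 1.8961, 1.9961, 1.8547]
phi = -(1.2698 + 1.8961 + 1.9961 + 1.8547) = -7.0167
Step 2: Compute augmented objective.
t*f(x) = 5.32*-6.85 = -36.442
Total = -36.442 - 7.0167 = -43.4587


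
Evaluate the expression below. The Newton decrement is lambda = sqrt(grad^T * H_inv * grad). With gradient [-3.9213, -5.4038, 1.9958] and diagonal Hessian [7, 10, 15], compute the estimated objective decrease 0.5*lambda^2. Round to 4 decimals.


Step 1: H is diagonal, so H^(-1) * g = [-0.5602, -0.5404, 0.1331].
Step 2: g^T H^(-1) g = sum_i g_i^2 / H_ii
  = (-3.9213)^2/7 + (-5.4038)^2/10 + (1.9958)^2/15
  = 2.1967 + 2.9201 + 0.2655 = 5.3823
Step 3: Objective decrease = 0.5 * g^T H^(-1) g = 2.6912


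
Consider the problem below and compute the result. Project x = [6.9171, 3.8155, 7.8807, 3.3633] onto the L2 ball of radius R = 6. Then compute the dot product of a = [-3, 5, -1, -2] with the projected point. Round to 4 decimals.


Step 1: Compute ||x|| (intermediates to 6 decimals).
||x|| = sqrt(6.9171^2 + 3.8155^2 + 7.8807^2 + 3.3633^2) = 11.65425
Step 2: Project.
Since ||x|| > R, scale = R/||x|| = 6/11.65425 = 0.514834, proj(x) = scale * x
proj(x) = [3.561158, 1.964349, 4.057252, 1.731541]
Step 3: Dot product.
a^T * proj(x) = -3*3.561158 + 5*1.964349 - 1*4.057252 - 2*1.731541 = -8.3821


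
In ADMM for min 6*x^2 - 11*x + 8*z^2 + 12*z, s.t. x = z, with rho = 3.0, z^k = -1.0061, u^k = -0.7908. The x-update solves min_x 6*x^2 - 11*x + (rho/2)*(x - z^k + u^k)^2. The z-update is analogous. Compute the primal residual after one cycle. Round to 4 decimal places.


ADMM iteration with rho = 3.0, z^k = -1.0061, u^k = -0.7908
Step 1: x-update.
Minimize 6*x^2 - 11*x + (3.0/2)*(x + 1.0061 - 0.7908)^2
FOC: (2*6 + 3.0)*x = 11 + 3.0*(-1.0061 + 0.7908)
x^{k+1} = 0.6903
Step 2: z-update.
Minimize 8*z^2 + 12*z + (3.0/2)*(0.6903 - z - 0.7908)^2
FOC: (2*8 + 3.0)*z = -12 + 3.0*(0.6903 - 0.7908)
z^{k+1} = -0.6475
Step 3: u-update.
u^{k+1} = -0.7908 + 0.6903 + 0.6475 = 0.5469
Step 4: Primal residual = |0.6903 + 0.6475| = 1.3377


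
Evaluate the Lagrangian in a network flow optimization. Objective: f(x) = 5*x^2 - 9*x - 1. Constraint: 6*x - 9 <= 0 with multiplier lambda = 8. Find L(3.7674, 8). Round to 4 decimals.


Step 1: Evaluate f(x).
f(3.7674) = 5*3.7674^2 - 9*3.7674 - 1 = 36.0599
Step 2: Evaluate g(x).
g(3.7674) = 6*3.7674 - 9 = 13.6044
Step 3: Compute Lagrangian.
L = 36.0599 + 8*13.6044 = 144.8951


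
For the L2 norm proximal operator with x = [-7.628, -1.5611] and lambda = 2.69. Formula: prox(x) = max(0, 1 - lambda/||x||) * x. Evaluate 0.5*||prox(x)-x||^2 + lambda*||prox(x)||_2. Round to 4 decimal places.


Step 1: Compute ||x||.
||x|| = 7.7861
Step 2: Compute scaling factor.
scale = max(0, 1 - 2.69/7.7861) = 0.6545
Step 3: prox(x) = [-4.9926, -1.0218]
||prox(x)|| = 5.0961
Step 4: Proximal objective.
0.5*||prox-x||^2 = 3.6181
lambda*||prox|| = 13.7085
Total = 17.3266


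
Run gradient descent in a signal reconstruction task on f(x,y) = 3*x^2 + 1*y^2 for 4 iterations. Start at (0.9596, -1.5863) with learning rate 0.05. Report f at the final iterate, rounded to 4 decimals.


Gradient descent on f(x,y) = 3*x^2 + 1*y^2.
Starting point: (0.9596, -1.5863), alpha = 0.05
Step 1: grad_x = 2*3*0.9596 = 5.7576, grad_y = 2*1*-1.5863 = -3.1726
  x_1 = 0.9596 - 0.05*5.7576 = 0.6717
  y_1 = -1.5863 - 0.05*-3.1726 = -1.4277
Step 2: grad_x = 2*3*0.6717 = 4.0303, grad_y = 2*1*-1.4277 = -2.8553
  x_2 = 0.6717 - 0.05*4.0303 = 0.4702
  y_2 = -1.4277 - 0.05*-2.8553 = -1.2849
Step 3: grad_x = 2*3*0.4702 = 2.8212, grad_y = 2*1*-1.2849 = -2.5698
  x_3 = 0.4702 - 0.05*2.8212 = 0.3291
  y_3 = -1.2849 - 0.05*-2.5698 = -1.1564
Step 4: grad_x = 2*3*0.3291 = 1.9749, grad_y = 2*1*-1.1564 = -2.3128
  x_4 = 0.3291 - 0.05*1.9749 = 0.2304
  y_4 = -1.1564 - 0.05*-2.3128 = -1.0408
f(0.2304, -1.0408) = 3*0.2304^2 + 1*(-1.0408)^2 = 1.2425
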